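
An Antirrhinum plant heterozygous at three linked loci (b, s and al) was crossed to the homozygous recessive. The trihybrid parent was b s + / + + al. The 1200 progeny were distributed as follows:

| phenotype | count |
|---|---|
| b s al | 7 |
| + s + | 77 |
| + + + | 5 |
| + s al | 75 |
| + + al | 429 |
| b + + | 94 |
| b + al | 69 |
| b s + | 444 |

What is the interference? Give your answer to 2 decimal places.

0.50

The two rarest classes, b s al and + + +, are the double crossovers. Comparing them with the parentals, only the al allele has switched, so al is the middle locus and the order is b – al – s.
b–al: (146 + 12)/1200 = 0.1317; al–s: (169 + 12)/1200 = 0.1508.
Expected DCO frequency = 0.1317 × 0.1508 ≈ 0.01986; observed = 12/1200 ≈ 0.01000.
Coefficient of coincidence = 0.01000/0.01986 ≈ 0.50; interference = 1 − 0.50 = 0.50.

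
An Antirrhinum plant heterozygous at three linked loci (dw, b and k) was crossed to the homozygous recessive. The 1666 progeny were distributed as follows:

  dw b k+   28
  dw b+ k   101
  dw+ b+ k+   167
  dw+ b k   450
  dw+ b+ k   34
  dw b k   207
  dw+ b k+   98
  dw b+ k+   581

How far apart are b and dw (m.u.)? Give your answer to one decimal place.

26.2 m.u.

The two most frequent reciprocal classes, dw+ b k and dw b+ k+, are the parental types, so the F1 was dw+ b k / dw b+ k+.
The two rarest classes, dw+ b+ k and dw b k+, are the double crossovers. Comparing them with the parentals, only the b allele has switched, so b is the middle locus and the order is dw – b – k.
Crossovers in the dw–b interval produce the single-crossover classes dw b k and dw+ b+ k+ (207 + 167 = 374) plus the double crossovers (62).
RF(dw–b) = (374 + 62) / 1666 = 436/1666 = 0.2617 → 26.2 m.u.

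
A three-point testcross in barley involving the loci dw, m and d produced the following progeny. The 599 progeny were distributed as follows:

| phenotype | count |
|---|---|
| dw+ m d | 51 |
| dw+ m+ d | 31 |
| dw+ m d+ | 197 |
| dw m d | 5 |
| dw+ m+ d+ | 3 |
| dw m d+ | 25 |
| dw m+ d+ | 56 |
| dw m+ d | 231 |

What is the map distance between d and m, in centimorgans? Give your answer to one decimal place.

19.2 centimorgans

The two most frequent reciprocal classes, dw+ m d+ and dw m+ d, are the parental types, so the F1 was dw+ m d+ / dw m+ d.
The two rarest classes, dw+ m+ d+ and dw m d, are the double crossovers. Comparing them with the parentals, only the m allele has switched, so m is the middle locus and the order is dw – m – d.
Crossovers in the m–d interval produce the single-crossover classes dw+ m d and dw m+ d+ (51 + 56 = 107) plus the double crossovers (8).
RF(m–d) = (107 + 8) / 599 = 115/599 = 0.1920 → 19.2 centimorgans.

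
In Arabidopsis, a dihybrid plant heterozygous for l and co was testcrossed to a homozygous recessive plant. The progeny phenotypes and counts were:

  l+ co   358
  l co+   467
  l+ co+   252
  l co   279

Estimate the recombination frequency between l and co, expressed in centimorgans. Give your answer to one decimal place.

The two most frequent classes, l+ co (358) and l co+ (467), are the parental types, so the F1 was l+ co / l co+.
The recombinant classes are l+ co+ and l co: 252 + 279 = 531.
Recombination frequency = 531/1356 = 0.3916 ≈ 39.2%, i.e. 39.2 centimorgans.

39.2 centimorgans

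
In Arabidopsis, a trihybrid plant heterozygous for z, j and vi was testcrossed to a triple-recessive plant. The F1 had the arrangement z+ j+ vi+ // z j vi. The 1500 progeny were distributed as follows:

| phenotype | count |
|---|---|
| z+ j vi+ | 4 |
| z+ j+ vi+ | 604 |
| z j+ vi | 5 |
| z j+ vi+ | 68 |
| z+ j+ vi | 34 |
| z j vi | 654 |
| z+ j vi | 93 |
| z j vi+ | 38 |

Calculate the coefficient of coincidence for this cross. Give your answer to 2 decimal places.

The two rarest classes, z+ j vi+ and z j+ vi, are the double crossovers. Comparing them with the parentals, only the j allele has switched, so j is the middle locus and the order is z – j – vi.
z–j: (161 + 9)/1500 = 0.1133; j–vi: (72 + 9)/1500 = 0.0540.
Expected DCO frequency = 0.1133 × 0.0540 ≈ 0.00612; observed = 9/1500 ≈ 0.00600.
Coefficient of coincidence = 0.00600/0.00612 ≈ 0.98.

0.98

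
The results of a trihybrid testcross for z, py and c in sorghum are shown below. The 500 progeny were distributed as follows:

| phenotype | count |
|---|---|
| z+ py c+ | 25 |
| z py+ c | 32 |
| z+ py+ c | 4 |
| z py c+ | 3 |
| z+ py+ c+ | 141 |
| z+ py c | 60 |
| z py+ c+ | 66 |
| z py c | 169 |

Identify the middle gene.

The two most frequent reciprocal classes, z py c and z+ py+ c+, are the parental types, so the F1 was z py c / z+ py+ c+.
The two rarest classes, z py c+ and z+ py+ c, are the double crossovers. Comparing them with the parentals, only the c allele has switched, so c is the middle locus and the order is py – c – z.

c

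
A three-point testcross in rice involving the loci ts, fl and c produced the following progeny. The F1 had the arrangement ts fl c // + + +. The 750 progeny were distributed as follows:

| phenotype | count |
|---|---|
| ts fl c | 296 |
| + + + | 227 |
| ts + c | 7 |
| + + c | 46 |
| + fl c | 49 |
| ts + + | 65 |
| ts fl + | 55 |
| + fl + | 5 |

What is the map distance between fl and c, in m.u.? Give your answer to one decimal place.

15.1 m.u.

The two rarest classes, ts + c and + fl +, are the double crossovers. Comparing them with the parentals, only the fl allele has switched, so fl is the middle locus and the order is ts – fl – c.
Crossovers in the fl–c interval produce the single-crossover classes ts fl + and + + c (55 + 46 = 101) plus the double crossovers (12).
RF(fl–c) = (101 + 12) / 750 = 113/750 = 0.1507 → 15.1 m.u.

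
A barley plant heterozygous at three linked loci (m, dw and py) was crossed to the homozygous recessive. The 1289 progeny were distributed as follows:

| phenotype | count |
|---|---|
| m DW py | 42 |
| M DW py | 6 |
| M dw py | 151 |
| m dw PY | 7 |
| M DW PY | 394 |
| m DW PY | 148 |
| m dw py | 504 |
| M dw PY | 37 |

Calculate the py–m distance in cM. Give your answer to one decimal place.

24.2 cM

The two most frequent reciprocal classes, M DW PY and m dw py, are the parental types, so the F1 was M DW PY / m dw py.
The two rarest classes, M DW py and m dw PY, are the double crossovers. Comparing them with the parentals, only the py allele has switched, so py is the middle locus and the order is dw – py – m.
Crossovers in the py–m interval produce the single-crossover classes m DW PY and M dw py (148 + 151 = 299) plus the double crossovers (13).
RF(py–m) = (299 + 13) / 1289 = 312/1289 = 0.2420 → 24.2 cM.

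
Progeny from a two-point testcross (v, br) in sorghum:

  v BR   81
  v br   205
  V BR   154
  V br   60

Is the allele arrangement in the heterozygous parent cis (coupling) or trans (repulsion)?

cis

The two most frequent classes are V BR (154) and v br (205); these are the parental (non-recombinant) types.
So the F1 carried V BR on one chromosome and v br on the other — the recessive alleles are on the same chromosome (cis / coupling).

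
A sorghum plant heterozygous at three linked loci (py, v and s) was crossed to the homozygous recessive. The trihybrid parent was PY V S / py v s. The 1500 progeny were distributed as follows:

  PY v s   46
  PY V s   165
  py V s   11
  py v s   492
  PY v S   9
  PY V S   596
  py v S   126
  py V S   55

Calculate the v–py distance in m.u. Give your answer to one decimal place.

8.1 m.u.

The two rarest classes, PY v S and py V s, are the double crossovers. Comparing them with the parentals, only the v allele has switched, so v is the middle locus and the order is s – v – py.
Crossovers in the v–py interval produce the single-crossover classes py V S and PY v s (55 + 46 = 101) plus the double crossovers (20).
RF(v–py) = (101 + 20) / 1500 = 121/1500 = 0.0807 → 8.1 m.u.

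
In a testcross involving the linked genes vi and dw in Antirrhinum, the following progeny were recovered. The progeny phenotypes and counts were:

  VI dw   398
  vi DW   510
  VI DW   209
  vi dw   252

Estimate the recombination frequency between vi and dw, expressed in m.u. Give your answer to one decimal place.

The two most frequent classes, VI dw (398) and vi DW (510), are the parental types, so the F1 was VI dw / vi DW.
The recombinant classes are VI DW and vi dw: 209 + 252 = 461.
Recombination frequency = 461/1369 = 0.3367 ≈ 33.7%, i.e. 33.7 m.u.

33.7 m.u.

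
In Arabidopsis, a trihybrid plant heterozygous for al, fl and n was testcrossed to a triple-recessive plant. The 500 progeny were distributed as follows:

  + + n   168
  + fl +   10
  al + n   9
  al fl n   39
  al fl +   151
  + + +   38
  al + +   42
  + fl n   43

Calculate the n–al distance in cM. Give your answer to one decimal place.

The two most frequent reciprocal classes, + + n and al fl +, are the parental types, so the F1 was + + n / al fl +.
The two rarest classes, al + n and + fl +, are the double crossovers. Comparing them with the parentals, only the al allele has switched, so al is the middle locus and the order is fl – al – n.
Crossovers in the al–n interval produce the single-crossover classes + + + and al fl n (38 + 39 = 77) plus the double crossovers (19).
RF(al–n) = (77 + 19) / 500 = 96/500 = 0.1920 → 19.2 cM.

19.2 cM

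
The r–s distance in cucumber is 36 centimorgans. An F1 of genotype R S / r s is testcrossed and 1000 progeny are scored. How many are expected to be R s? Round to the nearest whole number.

A map distance of 36 centimorgans corresponds to a recombination frequency of 0.360.
The F1 is R S / r s, so R s is a recombinant gamete class with expected frequency r/2 = 0.360/2 = 0.1800.
Expected number = 0.1800 × 1000 = 180.00 ≈ 180.

180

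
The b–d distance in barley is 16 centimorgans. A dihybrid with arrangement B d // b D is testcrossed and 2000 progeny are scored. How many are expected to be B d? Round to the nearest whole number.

A map distance of 16 centimorgans corresponds to a recombination frequency of 0.160.
The F1 is B d / b D, so B d is a parental gamete class with expected frequency (1 − r)/2 = 0.840/2 = 0.4200.
Expected number = 0.4200 × 2000 = 840.00 ≈ 840.

840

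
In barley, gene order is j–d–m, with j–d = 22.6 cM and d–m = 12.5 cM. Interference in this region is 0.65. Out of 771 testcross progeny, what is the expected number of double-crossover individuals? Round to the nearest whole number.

8

Map distances give recombination frequencies of 0.226 and 0.125 for the two intervals.
With interference 0.65 (so coincidence = 0.35), expected double-crossover frequency = 0.226 × 0.125 × 0.35 = 0.00989.
Expected number = 0.00989 × 771 = 7.62 ≈ 8.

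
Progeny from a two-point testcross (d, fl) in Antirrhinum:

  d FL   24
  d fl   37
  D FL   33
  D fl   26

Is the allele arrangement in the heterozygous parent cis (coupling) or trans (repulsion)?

The two most frequent classes are D FL (33) and d fl (37); these are the parental (non-recombinant) types.
So the F1 carried D FL on one chromosome and d fl on the other — the recessive alleles are on the same chromosome (cis / coupling).

cis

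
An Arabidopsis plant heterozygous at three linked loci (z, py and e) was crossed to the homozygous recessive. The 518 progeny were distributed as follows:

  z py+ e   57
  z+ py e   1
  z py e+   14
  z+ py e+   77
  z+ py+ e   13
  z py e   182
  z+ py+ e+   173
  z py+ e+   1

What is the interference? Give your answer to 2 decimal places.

The two most frequent reciprocal classes, z+ py+ e+ and z py e, are the parental types, so the F1 was z+ py+ e+ / z py e.
The two rarest classes, z py+ e+ and z+ py e, are the double crossovers. Comparing them with the parentals, only the z allele has switched, so z is the middle locus and the order is py – z – e.
py–z: (134 + 2)/518 = 0.2625; z–e: (27 + 2)/518 = 0.0560.
Expected DCO frequency = 0.2625 × 0.0560 ≈ 0.01470; observed = 2/518 ≈ 0.00386.
Coefficient of coincidence = 0.00386/0.01470 ≈ 0.26; interference = 1 − 0.26 = 0.74.

0.74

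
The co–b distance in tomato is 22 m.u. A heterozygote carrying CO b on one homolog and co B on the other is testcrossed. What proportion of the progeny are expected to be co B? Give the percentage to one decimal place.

39.0%

A map distance of 22 m.u. corresponds to a recombination frequency of 0.220.
The F1 is CO b / co B, so co B is a parental gamete class with expected frequency (1 − r)/2 = 0.780/2 = 0.3900.
That is 0.3900 = 39.0% of the progeny.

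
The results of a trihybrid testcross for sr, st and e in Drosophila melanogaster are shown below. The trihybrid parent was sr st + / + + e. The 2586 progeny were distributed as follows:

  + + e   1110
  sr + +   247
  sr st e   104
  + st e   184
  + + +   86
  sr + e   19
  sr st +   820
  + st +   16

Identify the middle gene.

sr

The two rarest classes, + st + and sr + e, are the double crossovers. Comparing them with the parentals, only the sr allele has switched, so sr is the middle locus and the order is e – sr – st.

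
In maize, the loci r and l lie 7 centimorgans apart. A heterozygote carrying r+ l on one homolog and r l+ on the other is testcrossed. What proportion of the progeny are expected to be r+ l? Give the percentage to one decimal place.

46.5%

A map distance of 7 centimorgans corresponds to a recombination frequency of 0.070.
The F1 is r+ l / r l+, so r+ l is a parental gamete class with expected frequency (1 − r)/2 = 0.930/2 = 0.4650.
That is 0.4650 = 46.5% of the progeny.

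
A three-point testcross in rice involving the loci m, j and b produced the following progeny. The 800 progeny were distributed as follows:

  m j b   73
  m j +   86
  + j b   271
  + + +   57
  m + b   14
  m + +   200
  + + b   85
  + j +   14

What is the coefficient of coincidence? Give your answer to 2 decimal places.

0.71

The two most frequent reciprocal classes, m + + and + j b, are the parental types, so the F1 was m + + / + j b.
The two rarest classes, m + b and + j +, are the double crossovers. Comparing them with the parentals, only the b allele has switched, so b is the middle locus and the order is m – b – j.
m–b: (130 + 28)/800 = 0.1975; b–j: (171 + 28)/800 = 0.2487.
Expected DCO frequency = 0.1975 × 0.2487 ≈ 0.04912; observed = 28/800 ≈ 0.03500.
Coefficient of coincidence = 0.03500/0.04912 ≈ 0.71.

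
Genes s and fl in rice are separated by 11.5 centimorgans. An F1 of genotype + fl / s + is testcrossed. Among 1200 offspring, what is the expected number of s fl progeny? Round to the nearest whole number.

69

A map distance of 11.5 centimorgans corresponds to a recombination frequency of 0.115.
The F1 is + fl / s +, so s fl is a recombinant gamete class with expected frequency r/2 = 0.115/2 = 0.0575.
Expected number = 0.0575 × 1200 = 69.00 ≈ 69.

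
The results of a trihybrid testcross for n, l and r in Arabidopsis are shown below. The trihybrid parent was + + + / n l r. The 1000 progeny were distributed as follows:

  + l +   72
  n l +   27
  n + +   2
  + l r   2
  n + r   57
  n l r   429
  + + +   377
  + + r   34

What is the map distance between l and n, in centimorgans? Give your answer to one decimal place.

13.3 centimorgans

The two rarest classes, n + + and + l r, are the double crossovers. Comparing them with the parentals, only the n allele has switched, so n is the middle locus and the order is r – n – l.
Crossovers in the n–l interval produce the single-crossover classes + l + and n + r (72 + 57 = 129) plus the double crossovers (4).
RF(n–l) = (129 + 4) / 1000 = 133/1000 = 0.1330 → 13.3 centimorgans.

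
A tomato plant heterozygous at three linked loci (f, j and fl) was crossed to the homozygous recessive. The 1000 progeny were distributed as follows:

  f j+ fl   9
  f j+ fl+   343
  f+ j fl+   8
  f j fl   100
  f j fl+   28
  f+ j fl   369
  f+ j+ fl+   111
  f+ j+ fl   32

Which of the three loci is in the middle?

The two most frequent reciprocal classes, f+ j fl and f j+ fl+, are the parental types, so the F1 was f+ j fl / f j+ fl+.
The two rarest classes, f+ j fl+ and f j+ fl, are the double crossovers. Comparing them with the parentals, only the fl allele has switched, so fl is the middle locus and the order is f – fl – j.

fl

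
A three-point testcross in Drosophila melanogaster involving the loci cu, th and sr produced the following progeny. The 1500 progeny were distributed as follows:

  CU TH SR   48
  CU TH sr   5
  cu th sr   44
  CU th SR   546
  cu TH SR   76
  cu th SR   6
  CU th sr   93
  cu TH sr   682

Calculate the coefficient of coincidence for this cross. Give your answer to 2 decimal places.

The two most frequent reciprocal classes, CU th SR and cu TH sr, are the parental types, so the F1 was CU th SR / cu TH sr.
The two rarest classes, cu th SR and CU TH sr, are the double crossovers. Comparing them with the parentals, only the cu allele has switched, so cu is the middle locus and the order is th – cu – sr.
th–cu: (92 + 11)/1500 = 0.0687; cu–sr: (169 + 11)/1500 = 0.1200.
Expected DCO frequency = 0.0687 × 0.1200 ≈ 0.00824; observed = 11/1500 ≈ 0.00733.
Coefficient of coincidence = 0.00733/0.00824 ≈ 0.89.

0.89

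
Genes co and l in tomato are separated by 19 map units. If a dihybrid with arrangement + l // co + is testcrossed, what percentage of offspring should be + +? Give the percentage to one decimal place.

9.5%

A map distance of 19 map units corresponds to a recombination frequency of 0.190.
The F1 is + l / co +, so + + is a recombinant gamete class with expected frequency r/2 = 0.190/2 = 0.0950.
That is 0.0950 = 9.5% of the progeny.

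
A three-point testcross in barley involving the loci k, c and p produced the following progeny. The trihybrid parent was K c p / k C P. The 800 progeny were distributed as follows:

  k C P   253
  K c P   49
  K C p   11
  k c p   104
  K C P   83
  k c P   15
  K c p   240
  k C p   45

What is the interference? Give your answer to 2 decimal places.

The two rarest classes, K C p and k c P, are the double crossovers. Comparing them with the parentals, only the c allele has switched, so c is the middle locus and the order is k – c – p.
k–c: (187 + 26)/800 = 0.2662; c–p: (94 + 26)/800 = 0.1500.
Expected DCO frequency = 0.2662 × 0.1500 ≈ 0.03993; observed = 26/800 ≈ 0.03250.
Coefficient of coincidence = 0.03250/0.03993 ≈ 0.81; interference = 1 − 0.81 = 0.19.

0.19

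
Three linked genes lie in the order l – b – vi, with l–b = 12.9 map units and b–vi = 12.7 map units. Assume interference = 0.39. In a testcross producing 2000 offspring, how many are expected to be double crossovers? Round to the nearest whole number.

20

Map distances give recombination frequencies of 0.129 and 0.127 for the two intervals.
With interference 0.39 (so coincidence = 0.61), expected double-crossover frequency = 0.129 × 0.127 × 0.61 = 0.00999.
Expected number = 0.00999 × 2000 = 19.99 ≈ 20.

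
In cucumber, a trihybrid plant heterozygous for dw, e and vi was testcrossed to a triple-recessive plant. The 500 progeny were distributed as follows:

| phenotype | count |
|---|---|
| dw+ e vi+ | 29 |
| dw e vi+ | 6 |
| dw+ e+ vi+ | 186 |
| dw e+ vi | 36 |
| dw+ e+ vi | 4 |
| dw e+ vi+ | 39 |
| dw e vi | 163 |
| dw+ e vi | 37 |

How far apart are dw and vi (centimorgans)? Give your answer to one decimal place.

17.2 centimorgans

The two most frequent reciprocal classes, dw+ e+ vi+ and dw e vi, are the parental types, so the F1 was dw+ e+ vi+ / dw e vi.
The two rarest classes, dw+ e+ vi and dw e vi+, are the double crossovers. Comparing them with the parentals, only the vi allele has switched, so vi is the middle locus and the order is dw – vi – e.
Crossovers in the dw–vi interval produce the single-crossover classes dw e+ vi+ and dw+ e vi (39 + 37 = 76) plus the double crossovers (10).
RF(dw–vi) = (76 + 10) / 500 = 86/500 = 0.1720 → 17.2 centimorgans.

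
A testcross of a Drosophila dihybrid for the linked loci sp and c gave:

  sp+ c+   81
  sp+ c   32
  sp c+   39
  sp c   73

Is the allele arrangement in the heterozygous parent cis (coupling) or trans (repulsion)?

The two most frequent classes are sp+ c+ (81) and sp c (73); these are the parental (non-recombinant) types.
So the F1 carried sp+ c+ on one chromosome and sp c on the other — the recessive alleles are on the same chromosome (cis / coupling).

cis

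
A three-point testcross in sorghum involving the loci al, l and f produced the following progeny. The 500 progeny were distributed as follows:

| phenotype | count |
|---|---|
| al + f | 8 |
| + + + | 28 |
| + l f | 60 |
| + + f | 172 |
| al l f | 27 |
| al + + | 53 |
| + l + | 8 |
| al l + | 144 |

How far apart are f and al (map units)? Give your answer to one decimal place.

The two most frequent reciprocal classes, al l + and + + f, are the parental types, so the F1 was al l + / + + f.
The two rarest classes, + l + and al + f, are the double crossovers. Comparing them with the parentals, only the al allele has switched, so al is the middle locus and the order is f – al – l.
Crossovers in the f–al interval produce the single-crossover classes al l f and + + + (27 + 28 = 55) plus the double crossovers (16).
RF(f–al) = (55 + 16) / 500 = 71/500 = 0.1420 → 14.2 map units.

14.2 map units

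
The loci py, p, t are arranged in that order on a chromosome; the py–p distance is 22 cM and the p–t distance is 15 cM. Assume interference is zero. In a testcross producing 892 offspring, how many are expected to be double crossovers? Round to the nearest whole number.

29

Map distances give recombination frequencies of 0.220 and 0.150 for the two intervals.
With no interference, expected double-crossover frequency = 0.220 × 0.150 = 0.03300.
Expected number = 0.03300 × 892 = 29.44 ≈ 29.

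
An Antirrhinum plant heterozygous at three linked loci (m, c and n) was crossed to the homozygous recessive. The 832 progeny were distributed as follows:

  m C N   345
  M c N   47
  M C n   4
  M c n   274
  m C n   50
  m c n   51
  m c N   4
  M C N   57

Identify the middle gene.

c

The two most frequent reciprocal classes, m C N and M c n, are the parental types, so the F1 was m C N / M c n.
The two rarest classes, m c N and M C n, are the double crossovers. Comparing them with the parentals, only the c allele has switched, so c is the middle locus and the order is m – c – n.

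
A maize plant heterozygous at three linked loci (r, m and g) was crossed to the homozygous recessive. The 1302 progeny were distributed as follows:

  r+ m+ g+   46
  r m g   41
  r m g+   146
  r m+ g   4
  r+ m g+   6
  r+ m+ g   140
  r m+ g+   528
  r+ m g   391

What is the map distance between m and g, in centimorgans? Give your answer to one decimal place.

The two most frequent reciprocal classes, r+ m g and r m+ g+, are the parental types, so the F1 was r+ m g / r m+ g+.
The two rarest classes, r+ m g+ and r m+ g, are the double crossovers. Comparing them with the parentals, only the g allele has switched, so g is the middle locus and the order is m – g – r.
Crossovers in the m–g interval produce the single-crossover classes r+ m+ g and r m g+ (140 + 146 = 286) plus the double crossovers (10).
RF(m–g) = (286 + 10) / 1302 = 296/1302 = 0.2273 → 22.7 centimorgans.

22.7 centimorgans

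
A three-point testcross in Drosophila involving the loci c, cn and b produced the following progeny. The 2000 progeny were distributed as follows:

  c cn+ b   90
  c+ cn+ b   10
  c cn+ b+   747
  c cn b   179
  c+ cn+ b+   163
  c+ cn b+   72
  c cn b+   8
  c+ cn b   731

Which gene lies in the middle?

cn

The two most frequent reciprocal classes, c+ cn b and c cn+ b+, are the parental types, so the F1 was c+ cn b / c cn+ b+.
The two rarest classes, c+ cn+ b and c cn b+, are the double crossovers. Comparing them with the parentals, only the cn allele has switched, so cn is the middle locus and the order is b – cn – c.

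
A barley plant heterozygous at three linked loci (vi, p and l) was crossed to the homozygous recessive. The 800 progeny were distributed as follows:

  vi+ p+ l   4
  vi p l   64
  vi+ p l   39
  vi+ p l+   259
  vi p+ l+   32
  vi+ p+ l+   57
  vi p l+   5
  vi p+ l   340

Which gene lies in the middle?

vi

The two most frequent reciprocal classes, vi p+ l and vi+ p l+, are the parental types, so the F1 was vi p+ l / vi+ p l+.
The two rarest classes, vi+ p+ l and vi p l+, are the double crossovers. Comparing them with the parentals, only the vi allele has switched, so vi is the middle locus and the order is l – vi – p.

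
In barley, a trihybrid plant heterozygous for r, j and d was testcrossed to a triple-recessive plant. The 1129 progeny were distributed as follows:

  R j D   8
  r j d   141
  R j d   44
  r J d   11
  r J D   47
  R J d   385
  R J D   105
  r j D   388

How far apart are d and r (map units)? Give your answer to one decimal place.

The two most frequent reciprocal classes, R J d and r j D, are the parental types, so the F1 was R J d / r j D.
The two rarest classes, r J d and R j D, are the double crossovers. Comparing them with the parentals, only the r allele has switched, so r is the middle locus and the order is j – r – d.
Crossovers in the r–d interval produce the single-crossover classes R J D and r j d (105 + 141 = 246) plus the double crossovers (19).
RF(r–d) = (246 + 19) / 1129 = 265/1129 = 0.2347 → 23.5 map units.

23.5 map units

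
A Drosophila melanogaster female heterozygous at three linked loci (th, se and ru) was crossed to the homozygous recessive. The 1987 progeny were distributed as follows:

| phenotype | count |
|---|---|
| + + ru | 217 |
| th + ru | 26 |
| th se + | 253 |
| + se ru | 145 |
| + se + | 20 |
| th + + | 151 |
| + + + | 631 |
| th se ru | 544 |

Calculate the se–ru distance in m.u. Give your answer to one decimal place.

The two most frequent reciprocal classes, + + + and th se ru, are the parental types, so the F1 was + + + / th se ru.
The two rarest classes, + se + and th + ru, are the double crossovers. Comparing them with the parentals, only the se allele has switched, so se is the middle locus and the order is ru – se – th.
Crossovers in the ru–se interval produce the single-crossover classes + + ru and th se + (217 + 253 = 470) plus the double crossovers (46).
RF(ru–se) = (470 + 46) / 1987 = 516/1987 = 0.2597 → 26.0 m.u.

26.0 m.u.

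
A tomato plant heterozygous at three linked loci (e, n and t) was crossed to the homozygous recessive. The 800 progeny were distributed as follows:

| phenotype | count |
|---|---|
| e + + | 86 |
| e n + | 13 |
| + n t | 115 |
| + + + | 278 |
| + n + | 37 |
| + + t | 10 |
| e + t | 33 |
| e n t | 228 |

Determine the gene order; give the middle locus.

t

The two most frequent reciprocal classes, e n t and + + +, are the parental types, so the F1 was e n t / + + +.
The two rarest classes, e n + and + + t, are the double crossovers. Comparing them with the parentals, only the t allele has switched, so t is the middle locus and the order is n – t – e.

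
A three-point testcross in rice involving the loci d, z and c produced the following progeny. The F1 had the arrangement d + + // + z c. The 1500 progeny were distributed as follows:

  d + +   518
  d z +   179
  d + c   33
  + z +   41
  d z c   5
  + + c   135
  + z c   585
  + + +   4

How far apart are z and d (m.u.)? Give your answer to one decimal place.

21.5 m.u.

The two rarest classes, + + + and d z c, are the double crossovers. Comparing them with the parentals, only the d allele has switched, so d is the middle locus and the order is c – d – z.
Crossovers in the d–z interval produce the single-crossover classes d z + and + + c (179 + 135 = 314) plus the double crossovers (9).
RF(d–z) = (314 + 9) / 1500 = 323/1500 = 0.2153 → 21.5 m.u.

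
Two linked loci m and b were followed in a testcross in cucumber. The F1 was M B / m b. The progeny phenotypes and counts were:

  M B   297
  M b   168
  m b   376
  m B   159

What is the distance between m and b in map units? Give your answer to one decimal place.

32.7 map units

The recombinant classes are M b and m B: 168 + 159 = 327.
Recombination frequency = 327/1000 = 0.3270 ≈ 32.7%, i.e. 32.7 map units.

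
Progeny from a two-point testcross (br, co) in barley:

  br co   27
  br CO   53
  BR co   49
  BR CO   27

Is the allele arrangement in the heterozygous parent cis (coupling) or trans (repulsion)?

The two most frequent classes are BR co (49) and br CO (53); these are the parental (non-recombinant) types.
So the F1 carried BR co on one chromosome and br CO on the other — the recessive alleles are on opposite chromosomes (trans / repulsion).

trans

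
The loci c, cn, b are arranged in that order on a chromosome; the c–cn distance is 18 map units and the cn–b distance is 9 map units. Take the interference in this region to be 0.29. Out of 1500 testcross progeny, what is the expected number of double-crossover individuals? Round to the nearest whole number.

17

Map distances give recombination frequencies of 0.180 and 0.090 for the two intervals.
With interference 0.29 (so coincidence = 0.71), expected double-crossover frequency = 0.180 × 0.090 × 0.71 = 0.01150.
Expected number = 0.01150 × 1500 = 17.25 ≈ 17.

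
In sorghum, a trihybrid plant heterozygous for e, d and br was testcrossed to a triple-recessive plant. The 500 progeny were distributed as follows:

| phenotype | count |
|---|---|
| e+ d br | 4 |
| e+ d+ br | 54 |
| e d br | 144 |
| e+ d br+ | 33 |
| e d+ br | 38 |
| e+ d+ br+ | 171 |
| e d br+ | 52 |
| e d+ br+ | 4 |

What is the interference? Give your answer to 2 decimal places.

0.56

The two most frequent reciprocal classes, e+ d+ br+ and e d br, are the parental types, so the F1 was e+ d+ br+ / e d br.
The two rarest classes, e d+ br+ and e+ d br, are the double crossovers. Comparing them with the parentals, only the e allele has switched, so e is the middle locus and the order is br – e – d.
br–e: (106 + 8)/500 = 0.2280; e–d: (71 + 8)/500 = 0.1580.
Expected DCO frequency = 0.2280 × 0.1580 ≈ 0.03602; observed = 8/500 ≈ 0.01600.
Coefficient of coincidence = 0.01600/0.03602 ≈ 0.44; interference = 1 − 0.44 = 0.56.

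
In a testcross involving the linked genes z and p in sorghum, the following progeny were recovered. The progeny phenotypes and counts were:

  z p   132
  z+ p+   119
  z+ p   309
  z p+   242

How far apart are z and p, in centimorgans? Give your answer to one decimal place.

The two most frequent classes, z+ p (309) and z p+ (242), are the parental types, so the F1 was z+ p / z p+.
The recombinant classes are z+ p+ and z p: 119 + 132 = 251.
Recombination frequency = 251/802 = 0.3130 ≈ 31.3%, i.e. 31.3 centimorgans.

31.3 centimorgans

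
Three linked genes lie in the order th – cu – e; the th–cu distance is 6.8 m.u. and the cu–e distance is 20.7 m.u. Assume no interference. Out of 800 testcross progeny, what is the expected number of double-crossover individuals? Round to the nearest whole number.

Map distances give recombination frequencies of 0.068 and 0.207 for the two intervals.
With no interference, expected double-crossover frequency = 0.068 × 0.207 = 0.01408.
Expected number = 0.01408 × 800 = 11.26 ≈ 11.

11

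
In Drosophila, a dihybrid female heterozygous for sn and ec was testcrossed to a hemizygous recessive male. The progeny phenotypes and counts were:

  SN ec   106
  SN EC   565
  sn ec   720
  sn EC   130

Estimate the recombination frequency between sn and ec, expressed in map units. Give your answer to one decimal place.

15.5 map units

The two most frequent classes, SN EC (565) and sn ec (720), are the parental types, so the F1 was SN EC / sn ec.
The recombinant classes are SN ec and sn EC: 106 + 130 = 236.
Recombination frequency = 236/1521 = 0.1552 ≈ 15.5%, i.e. 15.5 map units.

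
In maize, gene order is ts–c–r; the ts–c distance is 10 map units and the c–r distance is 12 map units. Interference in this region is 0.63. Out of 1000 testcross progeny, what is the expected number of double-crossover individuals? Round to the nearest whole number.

Map distances give recombination frequencies of 0.100 and 0.120 for the two intervals.
With interference 0.63 (so coincidence = 0.37), expected double-crossover frequency = 0.100 × 0.120 × 0.37 = 0.00444.
Expected number = 0.00444 × 1000 = 4.44 ≈ 4.

4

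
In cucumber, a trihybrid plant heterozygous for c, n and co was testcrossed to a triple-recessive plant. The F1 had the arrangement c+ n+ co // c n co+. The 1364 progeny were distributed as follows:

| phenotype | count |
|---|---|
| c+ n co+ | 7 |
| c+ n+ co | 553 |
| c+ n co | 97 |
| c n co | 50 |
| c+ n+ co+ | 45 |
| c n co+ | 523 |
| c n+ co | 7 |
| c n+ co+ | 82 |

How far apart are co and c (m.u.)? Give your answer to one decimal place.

The two rarest classes, c n+ co and c+ n co+, are the double crossovers. Comparing them with the parentals, only the c allele has switched, so c is the middle locus and the order is co – c – n.
Crossovers in the co–c interval produce the single-crossover classes c+ n+ co+ and c n co (45 + 50 = 95) plus the double crossovers (14).
RF(co–c) = (95 + 14) / 1364 = 109/1364 = 0.0799 → 8.0 m.u.

8.0 m.u.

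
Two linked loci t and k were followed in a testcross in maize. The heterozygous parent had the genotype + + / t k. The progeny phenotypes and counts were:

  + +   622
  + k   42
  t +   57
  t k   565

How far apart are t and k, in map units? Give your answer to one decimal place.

7.7 map units

The recombinant classes are + k and t +: 42 + 57 = 99.
Recombination frequency = 99/1286 = 0.0770 ≈ 7.7%, i.e. 7.7 map units.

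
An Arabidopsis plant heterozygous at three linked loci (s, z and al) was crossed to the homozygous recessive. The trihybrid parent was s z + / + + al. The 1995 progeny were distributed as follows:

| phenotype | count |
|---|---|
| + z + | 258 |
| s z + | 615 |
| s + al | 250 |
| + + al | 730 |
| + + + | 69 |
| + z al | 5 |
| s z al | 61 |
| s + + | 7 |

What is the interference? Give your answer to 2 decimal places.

The two rarest classes, s + + and + z al, are the double crossovers. Comparing them with the parentals, only the z allele has switched, so z is the middle locus and the order is s – z – al.
s–z: (508 + 12)/1995 = 0.2607; z–al: (130 + 12)/1995 = 0.0712.
Expected DCO frequency = 0.2607 × 0.0712 ≈ 0.01856; observed = 12/1995 ≈ 0.00602.
Coefficient of coincidence = 0.00602/0.01856 ≈ 0.32; interference = 1 − 0.32 = 0.68.

0.68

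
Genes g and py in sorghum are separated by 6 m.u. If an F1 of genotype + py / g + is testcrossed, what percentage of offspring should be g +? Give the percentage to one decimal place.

A map distance of 6 m.u. corresponds to a recombination frequency of 0.060.
The F1 is + py / g +, so g + is a parental gamete class with expected frequency (1 − r)/2 = 0.940/2 = 0.4700.
That is 0.4700 = 47.0% of the progeny.

47.0%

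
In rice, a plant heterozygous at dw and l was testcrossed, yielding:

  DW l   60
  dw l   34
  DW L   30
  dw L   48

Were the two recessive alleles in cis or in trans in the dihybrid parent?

The two most frequent classes are DW l (60) and dw L (48); these are the parental (non-recombinant) types.
So the F1 carried DW l on one chromosome and dw L on the other — the recessive alleles are on opposite chromosomes (trans / repulsion).

trans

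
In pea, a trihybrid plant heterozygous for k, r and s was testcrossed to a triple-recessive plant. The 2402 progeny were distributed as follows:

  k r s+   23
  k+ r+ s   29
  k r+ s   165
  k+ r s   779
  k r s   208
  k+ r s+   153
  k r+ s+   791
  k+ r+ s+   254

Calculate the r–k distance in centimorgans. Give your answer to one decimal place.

21.4 centimorgans

The two most frequent reciprocal classes, k+ r s and k r+ s+, are the parental types, so the F1 was k+ r s / k r+ s+.
The two rarest classes, k+ r+ s and k r s+, are the double crossovers. Comparing them with the parentals, only the r allele has switched, so r is the middle locus and the order is k – r – s.
Crossovers in the k–r interval produce the single-crossover classes k r s and k+ r+ s+ (208 + 254 = 462) plus the double crossovers (52).
RF(k–r) = (462 + 52) / 2402 = 514/2402 = 0.2140 → 21.4 centimorgans.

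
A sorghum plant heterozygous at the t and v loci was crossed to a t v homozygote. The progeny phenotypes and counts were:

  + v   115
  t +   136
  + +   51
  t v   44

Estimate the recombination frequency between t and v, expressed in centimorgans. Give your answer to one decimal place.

The two most frequent classes, + v (115) and t + (136), are the parental types, so the F1 was + v / t +.
The recombinant classes are + + and t v: 51 + 44 = 95.
Recombination frequency = 95/346 = 0.2746 ≈ 27.5%, i.e. 27.5 centimorgans.

27.5 centimorgans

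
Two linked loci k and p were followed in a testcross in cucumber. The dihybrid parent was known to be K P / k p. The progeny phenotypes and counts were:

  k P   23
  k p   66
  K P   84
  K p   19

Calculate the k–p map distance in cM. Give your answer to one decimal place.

21.9 cM

The recombinant classes are K p and k P: 19 + 23 = 42.
Recombination frequency = 42/192 = 0.2188 ≈ 21.9%, i.e. 21.9 cM.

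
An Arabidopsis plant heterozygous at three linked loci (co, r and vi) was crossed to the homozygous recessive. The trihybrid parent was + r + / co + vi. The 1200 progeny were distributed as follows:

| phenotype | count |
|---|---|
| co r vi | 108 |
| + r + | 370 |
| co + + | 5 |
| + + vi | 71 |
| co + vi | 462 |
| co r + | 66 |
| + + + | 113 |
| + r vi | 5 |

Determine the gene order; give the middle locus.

The two rarest classes, + r vi and co + +, are the double crossovers. Comparing them with the parentals, only the vi allele has switched, so vi is the middle locus and the order is r – vi – co.

vi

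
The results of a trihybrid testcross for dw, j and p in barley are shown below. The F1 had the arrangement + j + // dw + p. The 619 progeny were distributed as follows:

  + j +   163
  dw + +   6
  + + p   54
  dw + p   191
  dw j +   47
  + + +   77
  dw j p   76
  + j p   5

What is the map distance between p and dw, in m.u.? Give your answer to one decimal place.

The two rarest classes, + j p and dw + +, are the double crossovers. Comparing them with the parentals, only the p allele has switched, so p is the middle locus and the order is j – p – dw.
Crossovers in the p–dw interval produce the single-crossover classes dw j + and + + p (47 + 54 = 101) plus the double crossovers (11).
RF(p–dw) = (101 + 11) / 619 = 112/619 = 0.1809 → 18.1 m.u.

18.1 m.u.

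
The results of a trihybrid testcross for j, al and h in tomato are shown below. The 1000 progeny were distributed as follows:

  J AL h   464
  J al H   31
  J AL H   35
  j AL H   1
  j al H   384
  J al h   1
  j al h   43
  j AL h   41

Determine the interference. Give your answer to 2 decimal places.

The two most frequent reciprocal classes, j al H and J AL h, are the parental types, so the F1 was j al H / J AL h.
The two rarest classes, j AL H and J al h, are the double crossovers. Comparing them with the parentals, only the al allele has switched, so al is the middle locus and the order is h – al – j.
h–al: (78 + 2)/1000 = 0.0800; al–j: (72 + 2)/1000 = 0.0740.
Expected DCO frequency = 0.0800 × 0.0740 ≈ 0.00592; observed = 2/1000 ≈ 0.00200.
Coefficient of coincidence = 0.00200/0.00592 ≈ 0.34; interference = 1 − 0.34 = 0.66.

0.66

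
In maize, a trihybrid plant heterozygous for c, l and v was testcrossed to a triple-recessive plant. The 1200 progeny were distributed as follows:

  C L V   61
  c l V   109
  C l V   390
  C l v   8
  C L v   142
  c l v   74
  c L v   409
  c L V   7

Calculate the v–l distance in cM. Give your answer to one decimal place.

12.5 cM

The two most frequent reciprocal classes, C l V and c L v, are the parental types, so the F1 was C l V / c L v.
The two rarest classes, C l v and c L V, are the double crossovers. Comparing them with the parentals, only the v allele has switched, so v is the middle locus and the order is c – v – l.
Crossovers in the v–l interval produce the single-crossover classes C L V and c l v (61 + 74 = 135) plus the double crossovers (15).
RF(v–l) = (135 + 15) / 1200 = 150/1200 = 0.1250 → 12.5 cM.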